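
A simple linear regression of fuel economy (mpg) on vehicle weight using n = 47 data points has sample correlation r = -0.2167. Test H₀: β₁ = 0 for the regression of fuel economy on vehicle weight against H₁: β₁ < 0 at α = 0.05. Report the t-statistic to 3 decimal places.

t = -1.489

t = r·√(n − 2)/√(1 − r²) = -0.2167·√45/√0.953041 = -1.489.
df = n − 2 = 45.
One-sided p ≈ 0.0717, which is ≥ 0.05, so fail to reject H₀.
The data do not give significant evidence of a linear association between vehicle weight and fuel economy.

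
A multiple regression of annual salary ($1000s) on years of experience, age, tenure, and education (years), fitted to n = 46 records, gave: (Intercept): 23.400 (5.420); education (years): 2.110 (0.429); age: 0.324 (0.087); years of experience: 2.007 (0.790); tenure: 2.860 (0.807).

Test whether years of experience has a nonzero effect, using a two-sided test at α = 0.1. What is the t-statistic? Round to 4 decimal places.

t = 2.5405

Read off: b = 2.007, SE = 0.790 for years of experience.
H₀: β₁ = 0 vs H₁: β₁ ≠ 0.
t = 2.007 / 0.790 = 2.5405.
df = n − k − 1 = 46 − 4 − 1 = 41.
Two-sided p ≈ 0.0150, which is < 0.1, so reject H₀.
There is evidence that years of experience is associated with annual salary, holding the other predictors fixed.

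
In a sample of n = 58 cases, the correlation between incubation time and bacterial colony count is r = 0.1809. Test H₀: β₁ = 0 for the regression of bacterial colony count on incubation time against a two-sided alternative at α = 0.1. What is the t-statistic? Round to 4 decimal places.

t = 1.3764

t = r·√(n − 2)/√(1 − r²) = 0.1809·√56/√0.967275 = 1.3764.
df = n − 2 = 56.
Two-sided p ≈ 0.1742, which is ≥ 0.1, so fail to reject H₀.
The data do not give significant evidence of a linear association between incubation time and bacterial colony count.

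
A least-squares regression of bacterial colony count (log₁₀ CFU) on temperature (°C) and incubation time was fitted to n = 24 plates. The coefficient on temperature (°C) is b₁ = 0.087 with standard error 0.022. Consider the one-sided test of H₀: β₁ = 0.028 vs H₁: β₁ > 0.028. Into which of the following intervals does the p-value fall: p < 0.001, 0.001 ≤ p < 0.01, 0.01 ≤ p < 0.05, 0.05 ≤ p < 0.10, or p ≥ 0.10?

0.001 ≤ p < 0.01

t = (0.087 − 0.028) / 0.022 = 2.682.
df = n − k − 1 = 24 − 2 − 1 = 21.
One-sided p = P(T_{21} > t) ≈ 0.0070.
So 0.001 ≤ p < 0.01.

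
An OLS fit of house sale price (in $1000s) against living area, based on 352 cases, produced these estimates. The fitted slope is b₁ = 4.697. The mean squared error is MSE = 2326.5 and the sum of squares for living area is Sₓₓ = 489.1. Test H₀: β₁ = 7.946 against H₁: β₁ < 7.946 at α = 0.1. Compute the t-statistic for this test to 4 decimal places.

t = -1.4897

SE(b₁) = √(MSE/Sₓₓ) = √(2326.5/489.1) = 2.18099.
t = (4.697 − 7.946) / 2.18099 = -1.4897.
df = n − 2 = 350.
One-sided p ≈ 0.0686, which is < 0.1, so reject H₀.
There is evidence that the true slope on living area is below 7.946 $1000s per unit.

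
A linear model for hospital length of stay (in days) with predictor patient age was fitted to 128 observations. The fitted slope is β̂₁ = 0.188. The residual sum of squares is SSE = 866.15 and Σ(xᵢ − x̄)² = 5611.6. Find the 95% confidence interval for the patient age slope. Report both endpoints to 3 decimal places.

(0.119, 0.257)

MSE = SSE/(n − 2) = 866.15/126 = 6.87421.
SE(β̂₁) = √(MSE/Sₓₓ) = √(6.87421/5611.6) = 0.035.
df = n − 2 = 126.
t* = t_{0.025, 126} = 1.978971.
Margin = t* × SE = 1.978971 × 0.035 = 0.06926.
CI: 0.188 ± 0.06926 → (0.119, 0.257).
With 95% confidence, each one-unit increase in patient age is associated with a change of between 0.119 and 0.257 days in hospital length of stay.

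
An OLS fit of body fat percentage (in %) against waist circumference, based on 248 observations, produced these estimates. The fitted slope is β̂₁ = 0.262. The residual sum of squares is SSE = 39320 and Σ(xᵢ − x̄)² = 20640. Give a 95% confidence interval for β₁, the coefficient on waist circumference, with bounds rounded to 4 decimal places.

(0.0887, 0.4353)

MSE = SSE/(n − 2) = 39320/246 = 159.837.
SE(β̂₁) = √(MSE/Sₓₓ) = √(159.837/20640) = 0.0880003.
df = n − 2 = 246.
t* = t_{0.025, 246} = 1.969654.
Margin = t* × SE = 1.969654 × 0.0880003 = 0.173330.
CI: 0.262 ± 0.173330 → (0.0887, 0.4353).
With 95% confidence, each one-unit increase in waist circumference is associated with a change of between 0.0887 and 0.4353 % in body fat percentage.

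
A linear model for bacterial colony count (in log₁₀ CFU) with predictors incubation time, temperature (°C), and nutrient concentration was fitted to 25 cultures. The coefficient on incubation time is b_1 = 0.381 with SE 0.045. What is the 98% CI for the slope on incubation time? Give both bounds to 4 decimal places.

df = n − k − 1 = 25 − 3 − 1 = 21.
t* = t_{0.01, 21} = 2.517648.
Margin = t* × SE = 2.517648 × 0.045 = 0.113294.
CI: 0.381 ± 0.113294 → (0.2677, 0.4943).
With 98% confidence, each one-unit increase in incubation time is associated with a change of between 0.2677 and 0.4943 log₁₀ CFU in bacterial colony count, holding the other predictors fixed.

(0.2677, 0.4943)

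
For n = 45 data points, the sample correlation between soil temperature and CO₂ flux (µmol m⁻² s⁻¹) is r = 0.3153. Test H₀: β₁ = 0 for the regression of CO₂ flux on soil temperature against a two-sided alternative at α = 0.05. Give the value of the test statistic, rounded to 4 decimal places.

t = 2.1787

t = r·√(n − 2)/√(1 − r²) = 0.3153·√43/√0.900586 = 2.1787.
df = n − 2 = 43.
Two-sided p ≈ 0.0349, which is < 0.05, so reject H₀.
There is evidence of a linear association between soil temperature and CO₂ flux.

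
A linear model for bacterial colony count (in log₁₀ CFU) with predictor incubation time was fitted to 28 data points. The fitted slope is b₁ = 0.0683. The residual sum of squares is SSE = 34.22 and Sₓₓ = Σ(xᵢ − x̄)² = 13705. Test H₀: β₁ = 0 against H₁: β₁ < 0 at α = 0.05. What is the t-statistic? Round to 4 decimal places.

t = 6.9696

MSE = SSE/(n − 2) = 34.22/26 = 1.31615.
SE(b₁) = √(MSE/Sₓₓ) = √(1.31615/13705) = 0.00979972.
t = 0.0683 / 0.00979972 = 6.9696.
df = n − 2 = 26.
One-sided p ≈ 1.0000, which is ≥ 0.05, so fail to reject H₀.
The data do not give significant evidence that the true slope on incubation time is negative.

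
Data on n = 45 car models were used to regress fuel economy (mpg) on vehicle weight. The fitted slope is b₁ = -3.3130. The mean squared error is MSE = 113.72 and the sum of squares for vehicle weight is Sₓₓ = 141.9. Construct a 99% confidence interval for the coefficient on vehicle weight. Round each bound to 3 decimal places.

(-5.726, -0.900)

SE(b₁) = √(MSE/Sₓₓ) = √(113.72/141.9) = 0.895215.
df = n − 2 = 43.
t* = t_{0.005, 43} = 2.695102.
Margin = t* × SE = 2.695102 × 0.895215 = 2.41270.
CI: -3.3130 ± 2.41270 → (-5.726, -0.900).
With 99% confidence, each one-unit increase in vehicle weight is associated with a change of between -5.726 and -0.900 mpg in fuel economy.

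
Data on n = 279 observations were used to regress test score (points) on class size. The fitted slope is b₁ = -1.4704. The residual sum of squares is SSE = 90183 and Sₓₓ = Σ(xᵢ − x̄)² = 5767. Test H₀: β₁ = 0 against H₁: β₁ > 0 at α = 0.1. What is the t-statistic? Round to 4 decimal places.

t = -6.1885

MSE = SSE/(n − 2) = 90183/277 = 325.57.
SE(b₁) = √(MSE/Sₓₓ) = √(325.57/5767) = 0.237601.
t = -1.4704 / 0.237601 = -6.1885.
df = n − 2 = 277.
One-sided p ≈ 1.0000, which is ≥ 0.1, so fail to reject H₀.
The data do not give significant evidence that the true slope on class size is positive.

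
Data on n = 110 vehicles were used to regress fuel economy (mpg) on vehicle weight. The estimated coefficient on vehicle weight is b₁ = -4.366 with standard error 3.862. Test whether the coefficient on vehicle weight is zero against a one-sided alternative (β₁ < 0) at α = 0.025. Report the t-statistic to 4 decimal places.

t = -1.1305

H₀: β₁ = 0 vs H₁: β₁ < 0.
t = (b₁ − β₁⁰)/SE = -4.366 / 3.862 = -1.1305.
df = n − 2 = 110 − 2 = 108.
One-sided p ≈ 0.1304, which is ≥ 0.025, so fail to reject H₀.
The data do not give significant evidence that the true slope on vehicle weight is negative.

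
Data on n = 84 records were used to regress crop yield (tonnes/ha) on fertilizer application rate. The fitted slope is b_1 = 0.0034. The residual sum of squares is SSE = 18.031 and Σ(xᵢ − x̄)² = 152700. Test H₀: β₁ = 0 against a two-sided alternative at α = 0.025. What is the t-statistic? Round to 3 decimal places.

MSE = SSE/(n − 2) = 18.031/82 = 0.21989.
SE(b_1) = √(MSE/Sₓₓ) = √(0.21989/152700) = 0.00120001.
t = 0.0034 / 0.00120001 = 2.833.
df = n − 2 = 82.
Two-sided p ≈ 0.0058, which is < 0.025, so reject H₀.
There is evidence that fertilizer application rate is associated with crop yield.

t = 2.833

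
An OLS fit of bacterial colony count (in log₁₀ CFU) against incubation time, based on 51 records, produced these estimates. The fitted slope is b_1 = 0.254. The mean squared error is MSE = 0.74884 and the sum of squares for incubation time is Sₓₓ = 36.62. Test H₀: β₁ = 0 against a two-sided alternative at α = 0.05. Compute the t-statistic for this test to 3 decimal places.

SE(b_1) = √(MSE/Sₓₓ) = √(0.74884/36.62) = 0.143.
t = 0.254 / 0.143 = 1.776.
df = n − 2 = 49.
Two-sided p ≈ 0.0819, which is ≥ 0.05, so fail to reject H₀.
The data do not give significant evidence of an association between incubation time and bacterial colony count.

t = 1.776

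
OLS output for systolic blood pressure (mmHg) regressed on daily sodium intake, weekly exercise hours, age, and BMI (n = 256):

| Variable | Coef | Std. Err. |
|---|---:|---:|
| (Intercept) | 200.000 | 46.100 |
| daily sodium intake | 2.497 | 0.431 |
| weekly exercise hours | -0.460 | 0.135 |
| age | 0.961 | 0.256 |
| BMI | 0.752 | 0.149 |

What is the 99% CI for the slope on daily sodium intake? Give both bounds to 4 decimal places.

(1.3783, 3.6157)

Read off: b = 2.497, SE = 0.431 for daily sodium intake.
df = n − k − 1 = 256 − 4 − 1 = 251.
t* = t_{0.005, 251} = 2.595558.
Margin = t* × SE = 2.595558 × 0.431 = 1.118686.
CI: 2.497 ± 1.118686 → (1.3783, 3.6157).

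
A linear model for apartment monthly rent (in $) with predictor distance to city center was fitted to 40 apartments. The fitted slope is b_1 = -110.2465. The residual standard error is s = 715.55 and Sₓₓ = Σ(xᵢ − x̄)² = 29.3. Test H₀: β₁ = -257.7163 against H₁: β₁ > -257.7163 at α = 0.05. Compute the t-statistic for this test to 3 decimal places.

t = 1.116

SE(b_1) = s/√Sₓₓ = 715.55/√29.3 = 132.192.
t = (-110.2465 − (-257.7163)) / 132.192 = 1.116.
df = n − 2 = 38.
One-sided p ≈ 0.1358, which is ≥ 0.05, so fail to reject H₀.
The data do not give significant evidence that the true slope on distance to city center exceeds -257.7163 $ per unit.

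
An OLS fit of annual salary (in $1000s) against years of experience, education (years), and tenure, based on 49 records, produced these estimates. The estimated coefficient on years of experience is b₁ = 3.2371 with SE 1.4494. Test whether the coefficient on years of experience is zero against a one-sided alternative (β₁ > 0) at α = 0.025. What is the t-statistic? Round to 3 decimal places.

H₀: β₁ = 0 vs H₁: β₁ > 0.
t = (b₁ − β₁⁰)/SE = 3.2371 / 1.4494 = 2.233.
df = n − k − 1 = 49 − 3 − 1 = 45.
One-sided p ≈ 0.0153, which is < 0.025, so reject H₀.
There is evidence that the true slope on years of experience is positive, holding the other predictors fixed.

t = 2.233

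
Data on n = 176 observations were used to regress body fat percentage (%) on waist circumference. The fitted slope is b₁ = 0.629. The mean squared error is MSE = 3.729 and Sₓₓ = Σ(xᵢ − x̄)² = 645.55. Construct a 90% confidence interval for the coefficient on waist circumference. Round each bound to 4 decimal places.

SE(b₁) = √(MSE/Sₓₓ) = √(3.729/645.55) = 0.0760031.
df = n − 2 = 174.
t* = t_{0.05, 174} = 1.653658.
Margin = t* × SE = 1.653658 × 0.0760031 = 0.125683.
CI: 0.629 ± 0.125683 → (0.5033, 0.7547).
With 90% confidence, each one-unit increase in waist circumference is associated with a change of between 0.5033 and 0.7547 % in body fat percentage.

(0.5033, 0.7547)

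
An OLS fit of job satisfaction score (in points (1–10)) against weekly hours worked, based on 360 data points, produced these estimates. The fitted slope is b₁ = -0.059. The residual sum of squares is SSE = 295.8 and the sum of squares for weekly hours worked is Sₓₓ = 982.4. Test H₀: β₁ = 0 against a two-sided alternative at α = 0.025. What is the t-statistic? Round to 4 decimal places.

MSE = SSE/(n − 2) = 295.8/358 = 0.826257.
SE(b₁) = √(MSE/Sₓₓ) = √(0.826257/982.4) = 0.029001.
t = -0.059 / 0.029001 = -2.0344.
df = n − 2 = 358.
Two-sided p ≈ 0.0426, which is ≥ 0.025, so fail to reject H₀.
The data do not give significant evidence of an association between weekly hours worked and job satisfaction score.

t = -2.0344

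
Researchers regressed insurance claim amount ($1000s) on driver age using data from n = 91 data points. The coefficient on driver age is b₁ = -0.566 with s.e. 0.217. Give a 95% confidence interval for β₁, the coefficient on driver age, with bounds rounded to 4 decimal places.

df = n − 2 = 91 − 2 = 89.
t* = t_{0.025, 89} = 1.986979.
Margin = t* × SE = 1.986979 × 0.217 = 0.431174.
CI: -0.566 ± 0.431174 → (-0.9972, -0.1348).
With 95% confidence, each one-unit increase in driver age is associated with a change of between -0.9972 and -0.1348 $1000s in insurance claim amount.

(-0.9972, -0.1348)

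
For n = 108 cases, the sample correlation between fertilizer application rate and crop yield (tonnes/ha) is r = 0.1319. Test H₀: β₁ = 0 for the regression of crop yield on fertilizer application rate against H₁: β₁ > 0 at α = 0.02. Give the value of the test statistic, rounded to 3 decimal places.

t = r·√(n − 2)/√(1 − r²) = 0.1319·√106/√0.982602 = 1.370.
df = n − 2 = 106.
One-sided p ≈ 0.0868, which is ≥ 0.02, so fail to reject H₀.
The data do not give significant evidence of a linear association between fertilizer application rate and crop yield.

t = 1.370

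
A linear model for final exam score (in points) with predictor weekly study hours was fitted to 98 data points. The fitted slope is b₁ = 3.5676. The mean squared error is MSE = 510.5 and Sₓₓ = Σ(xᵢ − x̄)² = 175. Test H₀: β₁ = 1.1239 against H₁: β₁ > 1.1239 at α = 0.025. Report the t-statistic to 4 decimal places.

t = 1.4308

SE(b₁) = √(MSE/Sₓₓ) = √(510.5/175) = 1.70796.
t = (3.5676 − 1.1239) / 1.70796 = 1.4308.
df = n − 2 = 96.
One-sided p ≈ 0.0779, which is ≥ 0.025, so fail to reject H₀.
The data do not give significant evidence that the true slope on weekly study hours exceeds 1.1239 points per unit.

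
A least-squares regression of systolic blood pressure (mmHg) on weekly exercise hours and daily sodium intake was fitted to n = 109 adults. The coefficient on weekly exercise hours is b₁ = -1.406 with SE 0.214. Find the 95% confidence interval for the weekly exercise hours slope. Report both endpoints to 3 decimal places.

(-1.830, -0.982)

df = n − k − 1 = 109 − 2 − 1 = 106.
t* = t_{0.025, 106} = 1.982597.
Margin = t* × SE = 1.982597 × 0.214 = 0.42428.
CI: -1.406 ± 0.42428 → (-1.830, -0.982).
With 95% confidence, each one-unit increase in weekly exercise hours is associated with a change of between -1.830 and -0.982 mmHg in systolic blood pressure, holding the other predictors fixed.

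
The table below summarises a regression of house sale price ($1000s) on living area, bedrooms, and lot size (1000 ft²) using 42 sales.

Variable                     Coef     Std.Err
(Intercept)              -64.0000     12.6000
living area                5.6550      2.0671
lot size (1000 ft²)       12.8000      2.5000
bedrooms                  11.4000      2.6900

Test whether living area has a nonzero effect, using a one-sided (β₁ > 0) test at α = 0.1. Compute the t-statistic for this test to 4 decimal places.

Read off: b = 5.6550, SE = 2.0671 for living area.
H₀: β₁ = 0 vs H₁: β₁ > 0.
t = 5.6550 / 2.0671 = 2.7357.
df = n − k − 1 = 42 − 3 − 1 = 38.
One-sided p ≈ 0.0047, which is < 0.1, so reject H₀.
There is evidence that the true slope on living area is positive, holding the other predictors fixed.

t = 2.7357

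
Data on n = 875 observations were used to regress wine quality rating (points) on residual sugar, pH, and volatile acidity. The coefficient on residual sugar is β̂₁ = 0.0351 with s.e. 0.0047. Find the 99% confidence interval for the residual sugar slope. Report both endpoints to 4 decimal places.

df = n − k − 1 = 875 − 3 − 1 = 871.
t* = t_{0.005, 871} = 2.581486.
Margin = t* × SE = 2.581486 × 0.0047 = 0.012133.
CI: 0.0351 ± 0.012133 → (0.0230, 0.0472).
With 99% confidence, each one-unit increase in residual sugar is associated with a change of between 0.0230 and 0.0472 points in wine quality rating, holding the other predictors fixed.

(0.0230, 0.0472)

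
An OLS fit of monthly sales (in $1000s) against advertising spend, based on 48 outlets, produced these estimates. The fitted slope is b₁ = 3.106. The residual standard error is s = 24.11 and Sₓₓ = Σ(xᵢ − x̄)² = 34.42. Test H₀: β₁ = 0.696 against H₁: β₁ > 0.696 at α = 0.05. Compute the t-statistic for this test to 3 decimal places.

t = 0.586

SE(b₁) = s/√Sₓₓ = 24.11/√34.42 = 4.10953.
t = (3.106 − 0.696) / 4.10953 = 0.586.
df = n − 2 = 46.
One-sided p ≈ 0.2802, which is ≥ 0.05, so fail to reject H₀.
The data do not give significant evidence that the true slope on advertising spend exceeds 0.696 $1000s per unit.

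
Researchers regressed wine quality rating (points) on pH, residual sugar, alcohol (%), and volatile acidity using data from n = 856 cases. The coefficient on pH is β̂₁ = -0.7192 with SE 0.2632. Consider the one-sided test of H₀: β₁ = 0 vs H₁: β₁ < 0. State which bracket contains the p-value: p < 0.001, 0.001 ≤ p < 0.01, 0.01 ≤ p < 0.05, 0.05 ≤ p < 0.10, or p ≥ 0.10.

t = -0.7192 / 0.2632 = -2.733.
df = n − k − 1 = 856 − 4 − 1 = 851.
One-sided p = P(T_{851} < t) ≈ 0.0032.
So 0.001 ≤ p < 0.01.

0.001 ≤ p < 0.01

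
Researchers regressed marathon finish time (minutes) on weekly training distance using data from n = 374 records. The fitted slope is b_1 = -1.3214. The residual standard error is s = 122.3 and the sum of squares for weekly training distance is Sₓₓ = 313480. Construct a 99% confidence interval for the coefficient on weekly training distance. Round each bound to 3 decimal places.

SE(b_1) = s/√Sₓₓ = 122.3/√313480 = 0.218435.
df = n − 2 = 372.
t* = t_{0.005, 372} = 2.58911.
Margin = t* × SE = 2.58911 × 0.218435 = 0.56555.
CI: -1.3214 ± 0.56555 → (-1.887, -0.756).
With 99% confidence, each one-unit increase in weekly training distance is associated with a change of between -1.887 and -0.756 minutes in marathon finish time.

(-1.887, -0.756)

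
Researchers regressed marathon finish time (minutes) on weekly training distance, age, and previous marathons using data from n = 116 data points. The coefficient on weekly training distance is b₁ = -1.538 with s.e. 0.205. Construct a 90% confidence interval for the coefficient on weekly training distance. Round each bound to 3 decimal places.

(-1.878, -1.198)

df = n − k − 1 = 116 − 3 − 1 = 112.
t* = t_{0.05, 112} = 1.658573.
Margin = t* × SE = 1.658573 × 0.205 = 0.34001.
CI: -1.538 ± 0.34001 → (-1.878, -1.198).
With 90% confidence, each one-unit increase in weekly training distance is associated with a change of between -1.878 and -1.198 minutes in marathon finish time, holding the other predictors fixed.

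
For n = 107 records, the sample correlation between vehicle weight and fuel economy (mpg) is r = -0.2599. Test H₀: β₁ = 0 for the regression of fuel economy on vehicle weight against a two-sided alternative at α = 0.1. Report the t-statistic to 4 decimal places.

t = -2.7580

t = r·√(n − 2)/√(1 − r²) = -0.2599·√105/√0.932452 = -2.7580.
df = n − 2 = 105.
Two-sided p ≈ 0.0069, which is < 0.1, so reject H₀.
There is evidence of a linear association between vehicle weight and fuel economy.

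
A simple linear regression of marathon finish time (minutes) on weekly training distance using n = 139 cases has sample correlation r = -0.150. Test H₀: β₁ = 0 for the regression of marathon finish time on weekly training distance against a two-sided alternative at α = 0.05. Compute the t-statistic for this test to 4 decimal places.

t = r·√(n − 2)/√(1 − r²) = -0.150·√137/√0.9775 = -1.7758.
df = n − 2 = 137.
Two-sided p ≈ 0.0780, which is ≥ 0.05, so fail to reject H₀.
The data do not give significant evidence of a linear association between weekly training distance and marathon finish time.

t = -1.7758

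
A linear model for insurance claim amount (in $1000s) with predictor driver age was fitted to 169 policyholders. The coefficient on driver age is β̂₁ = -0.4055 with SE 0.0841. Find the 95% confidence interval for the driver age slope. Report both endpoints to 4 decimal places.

df = n − 2 = 169 − 2 = 167.
t* = t_{0.025, 167} = 1.974271.
Margin = t* × SE = 1.974271 × 0.0841 = 0.166036.
CI: -0.4055 ± 0.166036 → (-0.5715, -0.2395).
With 95% confidence, each one-unit increase in driver age is associated with a change of between -0.5715 and -0.2395 $1000s in insurance claim amount.

(-0.5715, -0.2395)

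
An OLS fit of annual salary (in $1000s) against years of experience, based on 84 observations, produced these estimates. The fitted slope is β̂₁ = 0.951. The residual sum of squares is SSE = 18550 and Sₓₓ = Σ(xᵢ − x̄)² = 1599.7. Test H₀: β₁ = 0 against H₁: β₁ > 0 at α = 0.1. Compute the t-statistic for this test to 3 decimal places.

MSE = SSE/(n − 2) = 18550/82 = 226.22.
SE(β̂₁) = √(MSE/Sₓₓ) = √(226.22/1599.7) = 0.37605.
t = 0.951 / 0.37605 = 2.529.
df = n − 2 = 82.
One-sided p ≈ 0.0067, which is < 0.1, so reject H₀.
There is evidence that the true slope on years of experience is positive.

t = 2.529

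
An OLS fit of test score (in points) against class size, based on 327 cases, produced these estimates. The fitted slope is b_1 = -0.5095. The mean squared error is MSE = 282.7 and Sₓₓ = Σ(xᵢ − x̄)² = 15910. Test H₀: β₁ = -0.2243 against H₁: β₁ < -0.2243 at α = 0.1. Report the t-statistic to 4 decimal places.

t = -2.1395

SE(b_1) = √(MSE/Sₓₓ) = √(282.7/15910) = 0.133299.
t = (-0.5095 − (-0.2243)) / 0.133299 = -2.1395.
df = n − 2 = 325.
One-sided p ≈ 0.0166, which is < 0.1, so reject H₀.
There is evidence that the true slope on class size is below -0.2243 points per unit.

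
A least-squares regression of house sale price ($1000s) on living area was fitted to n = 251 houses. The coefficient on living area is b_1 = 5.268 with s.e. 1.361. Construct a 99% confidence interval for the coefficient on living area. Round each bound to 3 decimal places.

df = n − 2 = 251 − 2 = 249.
t* = t_{0.005, 249} = 2.595718.
Margin = t* × SE = 2.595718 × 1.361 = 3.53277.
CI: 5.268 ± 3.53277 → (1.735, 8.801).
With 99% confidence, each one-unit increase in living area is associated with a change of between 1.735 and 8.801 $1000s in house sale price.

(1.735, 8.801)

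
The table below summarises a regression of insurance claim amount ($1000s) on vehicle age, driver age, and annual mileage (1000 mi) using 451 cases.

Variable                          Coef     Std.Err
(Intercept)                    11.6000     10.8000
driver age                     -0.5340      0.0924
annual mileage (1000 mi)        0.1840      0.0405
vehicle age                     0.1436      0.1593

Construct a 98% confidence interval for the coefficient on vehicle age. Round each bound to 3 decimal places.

(-0.228, 0.516)

Read off: b = 0.1436, SE = 0.1593 for vehicle age.
df = n − k − 1 = 451 − 3 − 1 = 447.
t* = t_{0.01, 447} = 2.334719.
Margin = t* × SE = 2.334719 × 0.1593 = 0.37192.
CI: 0.1436 ± 0.37192 → (-0.228, 0.516).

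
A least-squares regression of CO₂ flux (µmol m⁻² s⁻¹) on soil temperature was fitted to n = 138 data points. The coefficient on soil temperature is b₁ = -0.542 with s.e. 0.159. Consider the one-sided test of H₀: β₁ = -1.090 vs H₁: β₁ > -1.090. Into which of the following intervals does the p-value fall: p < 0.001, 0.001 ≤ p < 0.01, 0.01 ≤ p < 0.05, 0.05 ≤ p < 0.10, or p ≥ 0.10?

t = (-0.542 − (-1.090)) / 0.159 = 3.447.
df = n − 2 = 138 − 2 = 136.
One-sided p = P(T_{136} > t) ≈ 0.0004.
So p < 0.001.

p < 0.001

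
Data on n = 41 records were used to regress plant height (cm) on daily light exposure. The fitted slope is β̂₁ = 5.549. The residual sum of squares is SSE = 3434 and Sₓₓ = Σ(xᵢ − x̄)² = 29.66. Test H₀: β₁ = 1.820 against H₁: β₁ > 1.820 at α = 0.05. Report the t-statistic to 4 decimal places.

MSE = SSE/(n − 2) = 3434/39 = 88.0513.
SE(β̂₁) = √(MSE/Sₓₓ) = √(88.0513/29.66) = 1.72299.
t = (5.549 − 1.820) / 1.72299 = 2.1643.
df = n − 2 = 39.
One-sided p ≈ 0.0183, which is < 0.05, so reject H₀.
There is evidence that the true slope on daily light exposure exceeds 1.820 cm per unit.

t = 2.1643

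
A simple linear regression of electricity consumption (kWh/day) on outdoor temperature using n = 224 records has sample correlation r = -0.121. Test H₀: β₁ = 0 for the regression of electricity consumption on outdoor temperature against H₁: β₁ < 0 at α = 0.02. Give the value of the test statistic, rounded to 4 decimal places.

t = -1.8162

t = r·√(n − 2)/√(1 − r²) = -0.121·√222/√0.985359 = -1.8162.
df = n − 2 = 222.
One-sided p ≈ 0.0353, which is ≥ 0.02, so fail to reject H₀.
The data do not give significant evidence of a linear association between outdoor temperature and electricity consumption.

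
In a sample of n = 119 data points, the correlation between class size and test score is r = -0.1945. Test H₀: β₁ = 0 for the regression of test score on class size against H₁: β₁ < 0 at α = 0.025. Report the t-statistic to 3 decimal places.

t = r·√(n − 2)/√(1 − r²) = -0.1945·√117/√0.96217 = -2.145.
df = n − 2 = 117.
One-sided p ≈ 0.0170, which is < 0.025, so reject H₀.
There is evidence of a linear association between class size and test score.

t = -2.145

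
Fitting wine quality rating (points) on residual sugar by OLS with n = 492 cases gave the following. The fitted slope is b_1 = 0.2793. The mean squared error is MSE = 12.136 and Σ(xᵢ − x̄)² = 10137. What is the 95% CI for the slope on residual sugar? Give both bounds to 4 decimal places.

(0.2113, 0.3473)

SE(b_1) = √(MSE/Sₓₓ) = √(12.136/10137) = 0.0346006.
df = n − 2 = 490.
t* = t_{0.025, 490} = 1.964817.
Margin = t* × SE = 1.964817 × 0.0346006 = 0.067984.
CI: 0.2793 ± 0.067984 → (0.2113, 0.3473).
With 95% confidence, each one-unit increase in residual sugar is associated with a change of between 0.2113 and 0.3473 points in wine quality rating.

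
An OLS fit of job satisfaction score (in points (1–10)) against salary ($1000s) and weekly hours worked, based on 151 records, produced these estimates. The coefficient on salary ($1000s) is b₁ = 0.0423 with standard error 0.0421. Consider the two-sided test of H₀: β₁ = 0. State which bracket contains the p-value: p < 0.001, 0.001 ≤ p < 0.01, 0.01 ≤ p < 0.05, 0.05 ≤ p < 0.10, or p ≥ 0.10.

t = 0.0423 / 0.0421 = 1.005.
df = n − k − 1 = 151 − 2 − 1 = 148.
Two-sided p = 2·P(T_{148} > |t|) ≈ 0.3167.
So p ≥ 0.10.

p ≥ 0.10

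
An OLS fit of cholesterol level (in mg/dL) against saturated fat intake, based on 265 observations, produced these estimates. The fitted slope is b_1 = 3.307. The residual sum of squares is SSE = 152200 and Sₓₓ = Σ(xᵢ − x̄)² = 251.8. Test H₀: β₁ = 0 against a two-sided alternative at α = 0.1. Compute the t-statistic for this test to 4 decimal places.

t = 2.1814

MSE = SSE/(n − 2) = 152200/263 = 578.707.
SE(b_1) = √(MSE/Sₓₓ) = √(578.707/251.8) = 1.51601.
t = 3.307 / 1.51601 = 2.1814.
df = n − 2 = 263.
Two-sided p ≈ 0.0300, which is < 0.1, so reject H₀.
There is evidence that saturated fat intake is associated with cholesterol level.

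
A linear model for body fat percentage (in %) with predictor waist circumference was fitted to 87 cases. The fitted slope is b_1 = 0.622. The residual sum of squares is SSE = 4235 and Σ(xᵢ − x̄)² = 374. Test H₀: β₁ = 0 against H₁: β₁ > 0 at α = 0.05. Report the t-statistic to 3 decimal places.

t = 1.704

MSE = SSE/(n − 2) = 4235/85 = 49.8235.
SE(b_1) = √(MSE/Sₓₓ) = √(49.8235/374) = 0.36499.
t = 0.622 / 0.36499 = 1.704.
df = n − 2 = 85.
One-sided p ≈ 0.0460, which is < 0.05, so reject H₀.
There is evidence that the true slope on waist circumference is positive.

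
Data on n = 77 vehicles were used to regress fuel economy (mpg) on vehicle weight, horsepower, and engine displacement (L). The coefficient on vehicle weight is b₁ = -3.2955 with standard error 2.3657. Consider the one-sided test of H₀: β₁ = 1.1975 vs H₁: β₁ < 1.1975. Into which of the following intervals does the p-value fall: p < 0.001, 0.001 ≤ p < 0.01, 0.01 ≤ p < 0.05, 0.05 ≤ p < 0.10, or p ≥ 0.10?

t = (-3.2955 − 1.1975) / 2.3657 = -1.899.
df = n − k − 1 = 77 − 3 − 1 = 73.
One-sided p = P(T_{73} < t) ≈ 0.0307.
So 0.01 ≤ p < 0.05.

0.01 ≤ p < 0.05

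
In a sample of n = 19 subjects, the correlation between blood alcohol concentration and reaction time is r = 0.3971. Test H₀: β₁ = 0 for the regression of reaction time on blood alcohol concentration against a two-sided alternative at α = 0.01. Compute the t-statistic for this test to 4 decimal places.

t = 1.7840

t = r·√(n − 2)/√(1 − r²) = 0.3971·√17/√0.842312 = 1.7840.
df = n − 2 = 17.
Two-sided p ≈ 0.0923, which is ≥ 0.01, so fail to reject H₀.
The data do not give significant evidence of a linear association between blood alcohol concentration and reaction time.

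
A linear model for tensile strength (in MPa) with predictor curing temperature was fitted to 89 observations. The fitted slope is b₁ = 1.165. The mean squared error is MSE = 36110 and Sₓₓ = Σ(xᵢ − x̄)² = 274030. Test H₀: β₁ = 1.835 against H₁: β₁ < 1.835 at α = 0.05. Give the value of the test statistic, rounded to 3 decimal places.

SE(b₁) = √(MSE/Sₓₓ) = √(36110/274030) = 0.363007.
t = (1.165 − 1.835) / 0.363007 = -1.846.
df = n − 2 = 87.
One-sided p ≈ 0.0342, which is < 0.05, so reject H₀.
There is evidence that the true slope on curing temperature is below 1.835 MPa per unit.

t = -1.846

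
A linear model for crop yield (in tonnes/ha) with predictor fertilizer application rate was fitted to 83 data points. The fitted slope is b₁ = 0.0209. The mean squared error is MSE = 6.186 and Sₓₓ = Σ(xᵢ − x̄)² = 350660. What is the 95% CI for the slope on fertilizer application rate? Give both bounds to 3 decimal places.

(0.013, 0.029)

SE(b₁) = √(MSE/Sₓₓ) = √(6.186/350660) = 0.00420012.
df = n − 2 = 81.
t* = t_{0.025, 81} = 1.989686.
Margin = t* × SE = 1.989686 × 0.00420012 = 0.00836.
CI: 0.0209 ± 0.00836 → (0.013, 0.029).
With 95% confidence, each one-unit increase in fertilizer application rate is associated with a change of between 0.013 and 0.029 tonnes/ha in crop yield.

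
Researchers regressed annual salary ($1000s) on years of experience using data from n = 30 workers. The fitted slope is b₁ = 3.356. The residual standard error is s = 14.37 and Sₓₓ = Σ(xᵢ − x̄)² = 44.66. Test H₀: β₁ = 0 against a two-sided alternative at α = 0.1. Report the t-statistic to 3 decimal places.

SE(b₁) = s/√Sₓₓ = 14.37/√44.66 = 2.15029.
t = 3.356 / 2.15029 = 1.561.
df = n − 2 = 28.
Two-sided p ≈ 0.1298, which is ≥ 0.1, so fail to reject H₀.
The data do not give significant evidence of an association between years of experience and annual salary.

t = 1.561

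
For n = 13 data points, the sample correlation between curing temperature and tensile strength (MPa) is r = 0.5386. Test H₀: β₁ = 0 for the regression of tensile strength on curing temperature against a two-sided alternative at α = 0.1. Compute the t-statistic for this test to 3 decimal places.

t = r·√(n − 2)/√(1 − r²) = 0.5386·√11/√0.70991 = 2.120.
df = n − 2 = 11.
Two-sided p ≈ 0.0576, which is < 0.1, so reject H₀.
There is evidence of a linear association between curing temperature and tensile strength.

t = 2.120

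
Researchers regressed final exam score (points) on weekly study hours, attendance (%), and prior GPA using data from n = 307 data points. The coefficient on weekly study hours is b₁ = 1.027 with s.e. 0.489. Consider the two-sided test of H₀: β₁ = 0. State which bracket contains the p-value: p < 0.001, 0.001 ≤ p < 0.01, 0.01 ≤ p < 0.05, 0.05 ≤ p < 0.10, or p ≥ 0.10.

0.01 ≤ p < 0.05

t = 1.027 / 0.489 = 2.100.
df = n − k − 1 = 307 − 3 − 1 = 303.
Two-sided p = 2·P(T_{303} > |t|) ≈ 0.0365.
So 0.01 ≤ p < 0.05.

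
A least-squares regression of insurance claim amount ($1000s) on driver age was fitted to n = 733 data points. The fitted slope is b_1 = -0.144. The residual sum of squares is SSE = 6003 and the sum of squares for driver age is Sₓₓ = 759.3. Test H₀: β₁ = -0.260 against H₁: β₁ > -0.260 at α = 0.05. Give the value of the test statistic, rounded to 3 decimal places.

t = 1.115

MSE = SSE/(n − 2) = 6003/731 = 8.21204.
SE(b_1) = √(MSE/Sₓₓ) = √(8.21204/759.3) = 0.103997.
t = (-0.144 − (-0.260)) / 0.103997 = 1.115.
df = n − 2 = 731.
One-sided p ≈ 0.1325, which is ≥ 0.05, so fail to reject H₀.
The data do not give significant evidence that the true slope on driver age exceeds -0.260 $1000s per unit.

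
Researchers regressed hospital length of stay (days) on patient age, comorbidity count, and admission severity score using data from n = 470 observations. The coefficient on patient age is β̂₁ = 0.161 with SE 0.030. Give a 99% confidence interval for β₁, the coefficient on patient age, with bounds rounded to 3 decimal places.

df = n − k − 1 = 470 − 3 − 1 = 466.
t* = t_{0.005, 466} = 2.586421.
Margin = t* × SE = 2.586421 × 0.030 = 0.07759.
CI: 0.161 ± 0.07759 → (0.083, 0.239).
With 99% confidence, each one-unit increase in patient age is associated with a change of between 0.083 and 0.239 days in hospital length of stay, holding the other predictors fixed.

(0.083, 0.239)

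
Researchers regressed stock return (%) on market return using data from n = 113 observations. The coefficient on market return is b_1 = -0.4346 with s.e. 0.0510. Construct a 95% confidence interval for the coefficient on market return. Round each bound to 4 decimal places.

df = n − 2 = 113 − 2 = 111.
t* = t_{0.025, 111} = 1.981567.
Margin = t* × SE = 1.981567 × 0.0510 = 0.101060.
CI: -0.4346 ± 0.101060 → (-0.5357, -0.3335).
With 95% confidence, each one-unit increase in market return is associated with a change of between -0.5357 and -0.3335 % in stock return.

(-0.5357, -0.3335)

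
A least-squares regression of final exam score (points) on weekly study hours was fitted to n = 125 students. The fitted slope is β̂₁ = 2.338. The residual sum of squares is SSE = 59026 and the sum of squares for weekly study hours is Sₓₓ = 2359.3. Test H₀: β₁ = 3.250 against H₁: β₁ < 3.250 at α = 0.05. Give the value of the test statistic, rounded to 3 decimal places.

MSE = SSE/(n − 2) = 59026/123 = 479.886.
SE(β̂₁) = √(MSE/Sₓₓ) = √(479.886/2359.3) = 0.451001.
t = (2.338 − 3.250) / 0.451001 = -2.022.
df = n − 2 = 123.
One-sided p ≈ 0.0227, which is < 0.05, so reject H₀.
There is evidence that the true slope on weekly study hours is below 3.250 points per unit.

t = -2.022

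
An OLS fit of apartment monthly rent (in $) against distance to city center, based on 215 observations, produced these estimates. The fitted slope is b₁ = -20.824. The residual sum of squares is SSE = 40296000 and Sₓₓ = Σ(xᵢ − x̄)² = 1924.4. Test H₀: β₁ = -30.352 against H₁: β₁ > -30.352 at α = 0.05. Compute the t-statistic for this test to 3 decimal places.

t = 0.961

MSE = SSE/(n − 2) = 40296000/213 = 189183.
SE(b₁) = √(MSE/Sₓₓ) = √(189183/1924.4) = 9.91502.
t = (-20.824 − (-30.352)) / 9.91502 = 0.961.
df = n − 2 = 213.
One-sided p ≈ 0.1688, which is ≥ 0.05, so fail to reject H₀.
The data do not give significant evidence that the true slope on distance to city center exceeds -30.352 $ per unit.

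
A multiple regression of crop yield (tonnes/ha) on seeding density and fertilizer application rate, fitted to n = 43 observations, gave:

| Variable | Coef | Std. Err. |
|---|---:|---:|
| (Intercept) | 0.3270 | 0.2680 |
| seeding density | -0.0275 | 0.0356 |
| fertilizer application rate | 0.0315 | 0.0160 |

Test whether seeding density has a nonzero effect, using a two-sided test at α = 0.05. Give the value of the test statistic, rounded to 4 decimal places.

Read off: b = -0.0275, SE = 0.0356 for seeding density.
H₀: β₁ = 0 vs H₁: β₁ ≠ 0.
t = -0.0275 / 0.0356 = -0.7725.
df = n − k − 1 = 43 − 2 − 1 = 40.
Two-sided p ≈ 0.4444, which is ≥ 0.05, so fail to reject H₀.
The data do not give significant evidence of an association between seeding density and crop yield, after adjusting for the other predictors.

t = -0.7725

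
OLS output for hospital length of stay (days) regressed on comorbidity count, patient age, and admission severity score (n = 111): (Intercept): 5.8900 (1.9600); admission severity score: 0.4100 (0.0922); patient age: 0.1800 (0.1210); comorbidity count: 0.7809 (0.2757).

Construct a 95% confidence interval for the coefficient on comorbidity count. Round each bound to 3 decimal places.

(0.234, 1.327)

Read off: b = 0.7809, SE = 0.2757 for comorbidity count.
df = n − k − 1 = 111 − 3 − 1 = 107.
t* = t_{0.025, 107} = 1.982383.
Margin = t* × SE = 1.982383 × 0.2757 = 0.54654.
CI: 0.7809 ± 0.54654 → (0.234, 1.327).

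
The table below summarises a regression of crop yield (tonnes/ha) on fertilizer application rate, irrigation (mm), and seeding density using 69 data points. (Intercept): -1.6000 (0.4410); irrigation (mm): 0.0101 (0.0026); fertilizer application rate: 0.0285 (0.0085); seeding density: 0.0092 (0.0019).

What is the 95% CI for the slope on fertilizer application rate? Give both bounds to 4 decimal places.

Read off: b = 0.0285, SE = 0.0085 for fertilizer application rate.
df = n − k − 1 = 69 − 3 − 1 = 65.
t* = t_{0.025, 65} = 1.997138.
Margin = t* × SE = 1.997138 × 0.0085 = 0.016976.
CI: 0.0285 ± 0.016976 → (0.0115, 0.0455).

(0.0115, 0.0455)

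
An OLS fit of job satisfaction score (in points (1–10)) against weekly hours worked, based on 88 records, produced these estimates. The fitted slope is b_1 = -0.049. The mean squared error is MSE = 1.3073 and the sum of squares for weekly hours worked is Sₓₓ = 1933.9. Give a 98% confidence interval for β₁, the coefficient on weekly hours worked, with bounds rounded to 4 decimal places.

(-0.1106, 0.0126)

SE(b_1) = √(MSE/Sₓₓ) = √(1.3073/1933.9) = 0.0259998.
df = n − 2 = 86.
t* = t_{0.01, 86} = 2.370493.
Margin = t* × SE = 2.370493 × 0.0259998 = 0.061632.
CI: -0.049 ± 0.061632 → (-0.1106, 0.0126).
With 98% confidence, each one-unit increase in weekly hours worked is associated with a change of between -0.1106 and 0.0126 points (1–10) in job satisfaction score.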